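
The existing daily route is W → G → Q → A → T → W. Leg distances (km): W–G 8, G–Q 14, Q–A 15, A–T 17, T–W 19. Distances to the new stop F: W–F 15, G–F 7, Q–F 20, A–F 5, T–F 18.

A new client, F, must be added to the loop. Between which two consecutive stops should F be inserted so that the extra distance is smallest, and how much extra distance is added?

Adding 6 km by placing F on the A–T leg.

Insertion cost between consecutive stops i–j is d(i,F) + d(F,j) − d(i,j):
  between W and G: 15 + 7 − 8 = 14
  between G and Q: 7 + 20 − 14 = 13
  between Q and A: 20 + 5 − 15 = 10
  between A and T: 5 + 18 − 17 = 6
  between T and W: 18 + 15 − 19 = 14
Cheapest insertion is between A and T, adding 6.
New total = 73 + 6 = 79.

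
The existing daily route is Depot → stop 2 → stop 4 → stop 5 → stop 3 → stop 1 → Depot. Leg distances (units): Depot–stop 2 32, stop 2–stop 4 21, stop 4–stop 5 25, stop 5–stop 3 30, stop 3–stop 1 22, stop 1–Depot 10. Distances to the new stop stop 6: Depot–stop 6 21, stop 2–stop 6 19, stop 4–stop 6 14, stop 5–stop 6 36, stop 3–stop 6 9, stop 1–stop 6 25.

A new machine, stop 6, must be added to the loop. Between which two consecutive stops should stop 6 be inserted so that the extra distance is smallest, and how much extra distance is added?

Minimum extra distance: 8, inserting stop 6 between Depot and stop 2.

Insertion cost between consecutive stops i–j is d(i,stop 6) + d(stop 6,j) − d(i,j):
  between Depot and stop 2: 21 + 19 − 32 = 8
  between stop 2 and stop 4: 19 + 14 − 21 = 12
  between stop 4 and stop 5: 14 + 36 − 25 = 25
  between stop 5 and stop 3: 36 + 9 − 30 = 15
  between stop 3 and stop 1: 9 + 25 − 22 = 12
  between stop 1 and Depot: 25 + 21 − 10 = 36
Cheapest insertion is between Depot and stop 2, adding 8.
New total = 140 + 8 = 148.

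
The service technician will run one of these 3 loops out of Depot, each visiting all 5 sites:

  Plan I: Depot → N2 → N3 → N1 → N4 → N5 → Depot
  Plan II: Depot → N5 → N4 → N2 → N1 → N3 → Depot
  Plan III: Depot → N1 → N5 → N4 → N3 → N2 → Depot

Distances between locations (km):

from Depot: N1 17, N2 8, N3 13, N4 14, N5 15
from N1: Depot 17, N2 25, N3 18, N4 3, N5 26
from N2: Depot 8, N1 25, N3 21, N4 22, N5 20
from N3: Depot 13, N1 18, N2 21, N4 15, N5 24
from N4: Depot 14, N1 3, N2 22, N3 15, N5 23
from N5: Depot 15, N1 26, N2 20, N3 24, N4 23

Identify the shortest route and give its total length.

Shortest is Plan I, total 88 km.

Plan I: 8 + 21 + 18 + 3 + 23 + 15 = 88
Plan II: 15 + 23 + 22 + 25 + 18 + 13 = 116
Plan III: 17 + 26 + 23 + 15 + 21 + 8 = 110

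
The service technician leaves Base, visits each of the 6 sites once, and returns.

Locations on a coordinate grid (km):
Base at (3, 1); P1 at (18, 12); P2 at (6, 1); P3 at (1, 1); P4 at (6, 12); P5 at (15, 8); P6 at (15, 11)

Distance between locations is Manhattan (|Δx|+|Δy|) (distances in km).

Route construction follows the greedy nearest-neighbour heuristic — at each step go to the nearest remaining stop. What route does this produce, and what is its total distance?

At Base the remaining stops are P3 2, P2 3, P4 14, P5 19, P6 22, P1 26; go to P3.
At P3 the remaining stops are P2 5, P4 16, P5 21, P6 24, P1 28; go to P2.
At P2 the remaining stops are P4 11, P5 16, P6 19, P1 23; go to P4.
At P4 the remaining stops are P6 10, P1 12, P5 13; go to P6.
At P6 the remaining stops are P5 3, P1 4; go to P5.
At P5 the remaining stops are P1 7; go to P1.
Return P1→Base: 26.
Total = 2 + 5 + 11 + 10 + 3 + 7 + 26 = 64.

Total distance 64 km via the nearest-neighbour route Base → P3 → P2 → P4 → P6 → P5 → P1 → Base.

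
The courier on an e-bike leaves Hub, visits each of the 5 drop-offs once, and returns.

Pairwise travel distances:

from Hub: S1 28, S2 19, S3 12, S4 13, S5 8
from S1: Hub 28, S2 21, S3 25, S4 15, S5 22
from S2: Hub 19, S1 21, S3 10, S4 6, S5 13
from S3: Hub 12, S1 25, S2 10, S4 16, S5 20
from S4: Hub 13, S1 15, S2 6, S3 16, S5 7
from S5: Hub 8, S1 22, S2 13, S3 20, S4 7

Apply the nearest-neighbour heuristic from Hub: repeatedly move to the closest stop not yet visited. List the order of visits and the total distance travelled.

Hub → [S5:8 / S3:12 / S4:13 / S2:19 / S1:28] → S5 (8)
S5 → [S4:7 / S2:13 / S3:20 / S1:22] → S4 (7)
S4 → [S2:6 / S1:15 / S3:16] → S2 (6)
S2 → [S3:10 / S1:21] → S3 (10)
S3 → [S1:25] → S1 (25)
Return S1→Hub: 28.
Total = 8 + 7 + 6 + 10 + 25 + 28 = 84.

Total distance 84 via the nearest-neighbour route Hub → S5 → S4 → S2 → S3 → S1 → Hub.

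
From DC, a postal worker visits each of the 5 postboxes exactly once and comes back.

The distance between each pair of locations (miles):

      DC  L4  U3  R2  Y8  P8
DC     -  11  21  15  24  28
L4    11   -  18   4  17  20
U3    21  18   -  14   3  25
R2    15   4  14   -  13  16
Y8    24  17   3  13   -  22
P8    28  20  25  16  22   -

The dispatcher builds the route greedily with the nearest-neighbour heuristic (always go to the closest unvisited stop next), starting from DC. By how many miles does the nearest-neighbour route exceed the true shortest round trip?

DC: L4=11, R2=15, U3=21, Y8=24, P8=28 ⇒ L4
L4: R2=4, Y8=17, U3=18, P8=20 ⇒ R2
R2: Y8=13, U3=14, P8=16 ⇒ Y8
Y8: U3=3, P8=22 ⇒ U3
U3: P8=25 ⇒ P8
NN route DC → L4 → R2 → Y8 → U3 → P8 → DC costs 84.
Optimal: DC → L4 → R2 → P8 → Y8 → U3 → DC costs 77 (by enumerating all 60 distinct tours).
Excess = 84 − 77 = 7.

The nearest-neighbour route is 7 miles longer than optimal.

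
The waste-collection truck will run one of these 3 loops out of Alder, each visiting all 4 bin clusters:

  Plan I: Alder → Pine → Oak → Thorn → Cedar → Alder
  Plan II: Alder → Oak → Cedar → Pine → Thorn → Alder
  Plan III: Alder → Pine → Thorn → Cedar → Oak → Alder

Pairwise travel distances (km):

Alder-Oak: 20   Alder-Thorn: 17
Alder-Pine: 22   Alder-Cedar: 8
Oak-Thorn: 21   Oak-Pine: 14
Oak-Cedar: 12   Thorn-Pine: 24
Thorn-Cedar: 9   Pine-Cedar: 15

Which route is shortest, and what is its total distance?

Plan I: 22 + 14 + 21 + 9 + 8 = 74
Plan II: 20 + 12 + 15 + 24 + 17 = 88
Plan III: 22 + 24 + 9 + 12 + 20 = 87

74 km — Plan I is the shortest.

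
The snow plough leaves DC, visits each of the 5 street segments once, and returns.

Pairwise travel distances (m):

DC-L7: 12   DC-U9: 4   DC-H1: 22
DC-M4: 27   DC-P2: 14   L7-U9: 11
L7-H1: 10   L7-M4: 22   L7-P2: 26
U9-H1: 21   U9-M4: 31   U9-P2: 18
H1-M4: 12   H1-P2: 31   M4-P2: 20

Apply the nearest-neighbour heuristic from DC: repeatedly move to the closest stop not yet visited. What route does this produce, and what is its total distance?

DC → [U9:4 / L7:12 / P2:14 / H1:22 / M4:27] → U9 (4)
U9 → [L7:11 / P2:18 / H1:21 / M4:31] → L7 (11)
L7 → [H1:10 / M4:22 / P2:26] → H1 (10)
H1 → [M4:12 / P2:31] → M4 (12)
M4 → [P2:20] → P2 (20)
Return P2→DC: 14.
Total = 4 + 11 + 10 + 12 + 20 + 14 = 71.

71 m along DC → U9 → L7 → H1 → M4 → P2 → DC.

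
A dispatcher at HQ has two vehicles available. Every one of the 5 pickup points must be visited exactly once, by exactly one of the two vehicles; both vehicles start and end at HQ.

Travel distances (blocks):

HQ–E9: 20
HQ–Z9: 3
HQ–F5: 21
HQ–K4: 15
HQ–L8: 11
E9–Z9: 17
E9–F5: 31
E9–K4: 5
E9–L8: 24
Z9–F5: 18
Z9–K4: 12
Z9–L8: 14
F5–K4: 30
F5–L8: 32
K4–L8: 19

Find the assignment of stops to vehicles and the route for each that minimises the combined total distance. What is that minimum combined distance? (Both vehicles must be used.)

Check every non-empty split of the stops between the two vehicles; for each half take its own optimal tour:
  {E9} + {Z9, F5, K4, L8}: 40 + 81 = 121
  {Z9} + {E9, F5, K4, L8}: 6 + 87 = 93
  {E9, Z9} + {F5, K4, L8}: 40 + 81 = 121
  {F5} + {E9, Z9, K4, L8}: 42 + 55 = 97
  {E9, F5} + {Z9, K4, L8}: 72 + 45 = 117
  {Z9, F5} + {E9, K4, L8}: 42 + 55 = 97
  … (15 splits in total)
Best: vehicle 1 HQ → Z9 → HQ = 6; vehicle 2 HQ → F5 → E9 → K4 → L8 → HQ = 87; combined 93.

Minimum combined distance: 93 blocks.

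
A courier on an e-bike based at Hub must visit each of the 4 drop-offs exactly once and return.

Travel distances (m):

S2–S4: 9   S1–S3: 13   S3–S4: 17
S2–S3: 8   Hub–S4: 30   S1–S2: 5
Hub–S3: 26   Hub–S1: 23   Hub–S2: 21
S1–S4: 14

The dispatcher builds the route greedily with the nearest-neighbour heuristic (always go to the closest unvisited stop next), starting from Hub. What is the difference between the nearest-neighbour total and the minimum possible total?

From Hub: S2=21, S1=23, S3=26, S4=30 → choose S2 (21).
From S2: S1=5, S3=8, S4=9 → choose S1 (5).
From S1: S3=13, S4=14 → choose S3 (13).
From S3: S4=17 → choose S4 (17).
NN route Hub → S2 → S1 → S3 → S4 → Hub costs 86.
Optimal: Hub → S1 → S2 → S4 → S3 → Hub costs 80 (by enumerating all 12 distinct tours).
Excess = 86 − 80 = 6.

Excess over optimum: 6 m.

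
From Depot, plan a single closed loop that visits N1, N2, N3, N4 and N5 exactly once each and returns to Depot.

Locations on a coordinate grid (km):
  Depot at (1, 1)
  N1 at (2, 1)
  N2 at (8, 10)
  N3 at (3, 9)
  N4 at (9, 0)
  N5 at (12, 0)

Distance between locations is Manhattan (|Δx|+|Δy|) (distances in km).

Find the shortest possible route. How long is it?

Depot→N1→N2→N3→N4→N5→Depot: 1+15+6+15+3+12 = 52
Depot→N1→N2→N3→N5→N4→Depot: 1+15+6+18+3+9 = 52
Depot→N1→N2→N4→N3→N5→Depot: 1+15+11+15+18+12 = 72
Depot→N1→N2→N4→N5→N3→Depot: 1+15+11+3+18+10 = 58
Depot→N1→N2→N5→N3→N4→Depot: 1+15+14+18+15+9 = 72
Depot→N1→N2→N5→N4→N3→Depot: 1+15+14+3+15+10 = 58
Depot→N1→N3→N2→N4→N5→Depot: 1+9+6+11+3+12 = 42
Depot→N1→N3→N2→N5→N4→Depot: 1+9+6+14+3+9 = 42
Depot→N1→N3→N4→N2→N5→Depot: 1+9+15+11+14+12 = 62
Depot→N1→N3→N4→N5→N2→Depot: 1+9+15+3+14+16 = 58
Depot→N1→N3→N5→N2→N4→Depot: 1+9+18+14+11+9 = 62
Depot→N1→N3→N5→N4→N2→Depot: 1+9+18+3+11+16 = 58
Depot→N1→N4→N2→N3→N5→Depot: 1+8+11+6+18+12 = 56
Depot→N1→N4→N2→N5→N3→Depot: 1+8+11+14+18+10 = 62
… (46 more)
The minimum is 42.
One optimal route: Depot → N1 → N3 → N2 → N4 → N5 → Depot (or its reverse).

42 km — the shortest possible round trip.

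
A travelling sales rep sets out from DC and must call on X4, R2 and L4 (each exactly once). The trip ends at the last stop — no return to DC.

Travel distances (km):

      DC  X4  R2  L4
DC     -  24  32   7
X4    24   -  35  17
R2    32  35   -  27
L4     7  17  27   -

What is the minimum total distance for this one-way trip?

59 km — the minimum one-way total.

There are 3! = 6 possible orderings.
DC → X4 → R2 → L4: 24+35+27 = 86
DC → X4 → L4 → R2: 24+17+27 = 68
DC → R2 → X4 → L4: 32+35+17 = 84
DC → R2 → L4 → X4: 32+27+17 = 76
DC → L4 → X4 → R2: 7+17+35 = 59
DC → L4 → R2 → X4: 7+27+35 = 69
The minimum is 59.
One shortest path: DC → L4 → X4 → R2.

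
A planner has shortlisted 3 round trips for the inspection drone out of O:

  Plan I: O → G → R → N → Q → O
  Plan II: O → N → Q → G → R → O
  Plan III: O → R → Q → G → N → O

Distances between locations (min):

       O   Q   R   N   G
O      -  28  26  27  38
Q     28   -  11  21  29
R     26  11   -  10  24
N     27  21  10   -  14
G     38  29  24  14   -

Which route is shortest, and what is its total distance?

Shortest is Plan III, total 107 min.

Plan I: 38 + 24 + 10 + 21 + 28 = 121
Plan II: 27 + 21 + 29 + 24 + 26 = 127
Plan III: 26 + 11 + 29 + 14 + 27 = 107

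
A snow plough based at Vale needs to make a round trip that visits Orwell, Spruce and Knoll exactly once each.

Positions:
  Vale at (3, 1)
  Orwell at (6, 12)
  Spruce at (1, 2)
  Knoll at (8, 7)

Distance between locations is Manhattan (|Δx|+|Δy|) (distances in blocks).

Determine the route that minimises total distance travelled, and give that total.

36 blocks — the shortest possible round trip.

With 3 stops there are 3!/2 = 3 distinct round trips (a route and its reverse cost the same).
Vale-Orwell-Spruce-Knoll-Vale: 14+15+12+11 = 52
Vale-Orwell-Knoll-Spruce-Vale: 14+7+12+3 = 36
Vale-Spruce-Orwell-Knoll-Vale: 3+15+7+11 = 36
The minimum is 36.
One optimal route: Vale → Orwell → Knoll → Spruce → Vale (or its reverse).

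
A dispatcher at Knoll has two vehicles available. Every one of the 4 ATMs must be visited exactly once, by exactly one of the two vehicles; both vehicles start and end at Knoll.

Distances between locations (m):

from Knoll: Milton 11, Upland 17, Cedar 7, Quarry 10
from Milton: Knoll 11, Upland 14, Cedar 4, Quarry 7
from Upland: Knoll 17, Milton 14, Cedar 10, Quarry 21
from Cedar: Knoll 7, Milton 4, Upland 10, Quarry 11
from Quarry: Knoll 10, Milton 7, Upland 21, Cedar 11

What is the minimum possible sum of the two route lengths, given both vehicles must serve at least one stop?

62 m — the smallest possible combined total.

Try each way of splitting the stops between the two vehicles (each non-empty) and, for each split, find the best tour for each vehicle:
  {Milton} + {Upland, Cedar, Quarry}: 22 + 48 = 70
  {Upland} + {Milton, Cedar, Quarry}: 34 + 28 = 62
  {Milton, Upland} + {Cedar, Quarry}: 42 + 28 = 70
  {Cedar} + {Milton, Upland, Quarry}: 14 + 48 = 62
  {Milton, Cedar} + {Upland, Quarry}: 22 + 48 = 70
  {Upland, Cedar} + {Milton, Quarry}: 34 + 28 = 62
  … (7 splits in total)
Best: vehicle 1 Knoll → Upland → Knoll = 34; vehicle 2 Knoll → Cedar → Milton → Quarry → Knoll = 28; combined 62.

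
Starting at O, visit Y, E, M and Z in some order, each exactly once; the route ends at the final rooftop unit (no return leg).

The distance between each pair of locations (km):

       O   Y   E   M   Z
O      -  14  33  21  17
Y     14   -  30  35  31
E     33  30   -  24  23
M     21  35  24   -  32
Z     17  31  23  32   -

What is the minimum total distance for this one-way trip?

There are 4! = 24 possible orderings.
O→Y→E→M→Z: 14+30+24+32 = 100
O→Y→E→Z→M: 14+30+23+32 = 99
O→Y→M→E→Z: 14+35+24+23 = 96
O→Y→M→Z→E: 14+35+32+23 = 104
O→Y→Z→E→M: 14+31+23+24 = 92
O→Y→Z→M→E: 14+31+32+24 = 101
O→E→Y→M→Z: 33+30+35+32 = 130
O→E→Y→Z→M: 33+30+31+32 = 126
O→E→M→Y→Z: 33+24+35+31 = 123
O→E→M→Z→Y: 33+24+32+31 = 120
O→E→Z→Y→M: 33+23+31+35 = 122
O→E→Z→M→Y: 33+23+32+35 = 123
O→M→Y→E→Z: 21+35+30+23 = 109
O→M→Y→Z→E: 21+35+31+23 = 110
… (10 more)
The minimum is 92.
One shortest path: O → Y → Z → E → M.

92 km — the minimum one-way total.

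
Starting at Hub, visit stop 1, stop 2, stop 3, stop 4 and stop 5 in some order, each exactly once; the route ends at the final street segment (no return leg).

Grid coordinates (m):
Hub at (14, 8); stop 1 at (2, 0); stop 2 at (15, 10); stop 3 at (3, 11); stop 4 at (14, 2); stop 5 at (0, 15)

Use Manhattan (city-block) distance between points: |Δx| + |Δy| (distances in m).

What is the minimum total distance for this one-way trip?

There are 5! = 120 possible orderings.
Hub→stop 1→stop 2→stop 3→stop 4→stop 5: 20+23+13+20+27 = 103
Hub→stop 1→stop 2→stop 3→stop 5→stop 4: 20+23+13+7+27 = 90
Hub→stop 1→stop 2→stop 4→stop 3→stop 5: 20+23+9+20+7 = 79
Hub→stop 1→stop 2→stop 4→stop 5→stop 3: 20+23+9+27+7 = 86
Hub→stop 1→stop 2→stop 5→stop 3→stop 4: 20+23+20+7+20 = 90
Hub→stop 1→stop 2→stop 5→stop 4→stop 3: 20+23+20+27+20 = 110
Hub→stop 1→stop 3→stop 2→stop 4→stop 5: 20+12+13+9+27 = 81
Hub→stop 1→stop 3→stop 2→stop 5→stop 4: 20+12+13+20+27 = 92
Hub→stop 1→stop 3→stop 4→stop 2→stop 5: 20+12+20+9+20 = 81
Hub→stop 1→stop 3→stop 4→stop 5→stop 2: 20+12+20+27+20 = 99
Hub→stop 1→stop 3→stop 5→stop 2→stop 4: 20+12+7+20+9 = 68
Hub→stop 1→stop 3→stop 5→stop 4→stop 2: 20+12+7+27+9 = 75
Hub→stop 1→stop 4→stop 2→stop 3→stop 5: 20+14+9+13+7 = 63
Hub→stop 1→stop 4→stop 2→stop 5→stop 3: 20+14+9+20+7 = 70
… (106 more)
Hub→stop 2→stop 4→stop 1→stop 3→stop 5: 3+9+14+12+7 = 45  ← best
The minimum is 45.
One shortest path: Hub → stop 2 → stop 4 → stop 1 → stop 3 → stop 5.

Minimum one-way distance = 45 m.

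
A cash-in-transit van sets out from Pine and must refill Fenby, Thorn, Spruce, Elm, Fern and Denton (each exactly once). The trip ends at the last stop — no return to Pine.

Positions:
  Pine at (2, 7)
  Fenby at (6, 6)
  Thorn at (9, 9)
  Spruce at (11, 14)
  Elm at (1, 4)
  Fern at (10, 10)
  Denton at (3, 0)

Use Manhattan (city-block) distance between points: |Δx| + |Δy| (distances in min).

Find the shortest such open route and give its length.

There are 6! = 720 possible orderings.
Pine - Fenby - Thorn - Spruce - Elm - Fern - Denton: 5+6+7+20+15+17 = 70
Pine - Fenby - Thorn - Spruce - Elm - Denton - Fern: 5+6+7+20+6+17 = 61
Pine - Fenby - Thorn - Spruce - Fern - Elm - Denton: 5+6+7+5+15+6 = 44
Pine - Fenby - Thorn - Spruce - Fern - Denton - Elm: 5+6+7+5+17+6 = 46
Pine - Fenby - Thorn - Spruce - Denton - Elm - Fern: 5+6+7+22+6+15 = 61
Pine - Fenby - Thorn - Spruce - Denton - Fern - Elm: 5+6+7+22+17+15 = 72
Pine - Fenby - Thorn - Elm - Spruce - Fern - Denton: 5+6+13+20+5+17 = 66
Pine - Fenby - Thorn - Elm - Spruce - Denton - Fern: 5+6+13+20+22+17 = 83
… (712 more)
Pine - Elm - Denton - Fenby - Thorn - Fern - Spruce: 4+6+9+6+2+5 = 32  ← best
The minimum is 32.
One shortest path: Pine → Elm → Denton → Fenby → Thorn → Fern → Spruce.

Shortest open route: 32 min.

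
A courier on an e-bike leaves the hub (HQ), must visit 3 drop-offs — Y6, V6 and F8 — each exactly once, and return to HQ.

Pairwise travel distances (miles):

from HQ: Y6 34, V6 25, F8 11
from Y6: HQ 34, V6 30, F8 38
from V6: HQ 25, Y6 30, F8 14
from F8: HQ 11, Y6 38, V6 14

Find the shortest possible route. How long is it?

Shortest round trip = 89 miles.

HQ→Y6→V6→F8→HQ: 34+30+14+11 = 89
HQ→Y6→F8→V6→HQ: 34+38+14+25 = 111
HQ→V6→Y6→F8→HQ: 25+30+38+11 = 104
The minimum is 89.
One optimal route: HQ → Y6 → V6 → F8 → HQ (or its reverse).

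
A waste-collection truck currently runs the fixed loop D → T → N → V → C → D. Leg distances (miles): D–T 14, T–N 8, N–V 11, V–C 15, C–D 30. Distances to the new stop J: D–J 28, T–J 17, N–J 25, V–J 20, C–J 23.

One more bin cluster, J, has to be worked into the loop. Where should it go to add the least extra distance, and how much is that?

Adding 21 miles by placing J on the C–D leg.

Insertion cost between consecutive stops i–j is d(i,J) + d(J,j) − d(i,j):
  between D and T: 28 + 17 − 14 = 31
  between T and N: 17 + 25 − 8 = 34
  between N and V: 25 + 20 − 11 = 34
  between V and C: 20 + 23 − 15 = 28
  between C and D: 23 + 28 − 30 = 21
Cheapest insertion is between C and D, adding 21.
New total = 78 + 21 = 99.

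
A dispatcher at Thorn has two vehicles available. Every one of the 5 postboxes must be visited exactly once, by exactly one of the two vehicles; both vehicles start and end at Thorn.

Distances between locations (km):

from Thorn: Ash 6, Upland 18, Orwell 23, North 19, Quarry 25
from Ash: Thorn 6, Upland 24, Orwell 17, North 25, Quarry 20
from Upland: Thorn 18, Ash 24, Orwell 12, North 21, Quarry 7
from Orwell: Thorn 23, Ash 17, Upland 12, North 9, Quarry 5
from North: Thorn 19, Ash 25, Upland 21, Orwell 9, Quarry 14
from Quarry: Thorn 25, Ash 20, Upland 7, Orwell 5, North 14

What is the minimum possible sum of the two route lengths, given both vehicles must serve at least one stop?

70 km — the smallest possible combined total.

Try each way of splitting the stops between the two vehicles (each non-empty) and, for each split, find the best tour for each vehicle:
  {Ash} + {Upland, Orwell, North, Quarry}: 12 + 58 = 70
  {Upland} + {Ash, Orwell, North, Quarry}: 36 + 59 = 95
  {Ash, Upland} + {Orwell, North, Quarry}: 48 + 58 = 106
  {Orwell} + {Ash, Upland, North, Quarry}: 46 + 70 = 116
  {Ash, Orwell} + {Upland, North, Quarry}: 46 + 58 = 104
  {Upland, Orwell} + {Ash, North, Quarry}: 53 + 59 = 112
  … (15 splits in total)
Best: vehicle 1 Thorn → Ash → Thorn = 12; vehicle 2 Thorn → Upland → Quarry → Orwell → North → Thorn = 58; combined 70.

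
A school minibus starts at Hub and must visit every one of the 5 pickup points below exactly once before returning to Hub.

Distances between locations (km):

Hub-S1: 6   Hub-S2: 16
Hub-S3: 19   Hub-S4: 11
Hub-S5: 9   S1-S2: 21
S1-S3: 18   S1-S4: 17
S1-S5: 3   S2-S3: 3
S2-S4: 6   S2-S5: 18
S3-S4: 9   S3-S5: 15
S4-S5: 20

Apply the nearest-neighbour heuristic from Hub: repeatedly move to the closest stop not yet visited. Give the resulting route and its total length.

At Hub the remaining stops are S1 6, S5 9, S4 11, S2 16, S3 19; go to S1.
At S1 the remaining stops are S5 3, S4 17, S3 18, S2 21; go to S5.
At S5 the remaining stops are S3 15, S2 18, S4 20; go to S3.
At S3 the remaining stops are S2 3, S4 9; go to S2.
At S2 the remaining stops are S4 6; go to S4.
Return S4→Hub: 11.
Total = 6 + 3 + 15 + 3 + 6 + 11 = 44.

Nearest-neighbour total = 44 km; route Hub → S1 → S5 → S3 → S2 → S4 → Hub.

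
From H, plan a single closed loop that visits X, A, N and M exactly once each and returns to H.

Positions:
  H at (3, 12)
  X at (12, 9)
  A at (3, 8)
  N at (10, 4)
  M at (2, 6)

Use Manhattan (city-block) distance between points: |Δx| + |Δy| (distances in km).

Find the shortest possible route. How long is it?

Minimum total distance: 36 km.

There are 12 distinct closed tours to check (reversals are equivalent).
H-X-A-N-M-H: 12+10+11+10+7 = 50
H-X-A-M-N-H: 12+10+3+10+15 = 50
H-X-N-A-M-H: 12+7+11+3+7 = 40
H-X-N-M-A-H: 12+7+10+3+4 = 36
H-X-M-A-N-H: 12+13+3+11+15 = 54
H-X-M-N-A-H: 12+13+10+11+4 = 50
H-A-X-N-M-H: 4+10+7+10+7 = 38
H-A-X-M-N-H: 4+10+13+10+15 = 52
H-A-N-X-M-H: 4+11+7+13+7 = 42
H-A-M-X-N-H: 4+3+13+7+15 = 42
H-N-X-A-M-H: 15+7+10+3+7 = 42
H-N-A-X-M-H: 15+11+10+13+7 = 56
The minimum is 36.
One optimal route: H → X → N → M → A → H (or its reverse).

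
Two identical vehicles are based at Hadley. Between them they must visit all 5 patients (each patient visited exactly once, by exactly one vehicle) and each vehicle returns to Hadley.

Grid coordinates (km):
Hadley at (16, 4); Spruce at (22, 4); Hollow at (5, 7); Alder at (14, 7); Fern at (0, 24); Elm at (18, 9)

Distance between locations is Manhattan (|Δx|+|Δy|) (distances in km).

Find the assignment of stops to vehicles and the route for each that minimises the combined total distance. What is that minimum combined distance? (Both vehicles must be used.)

Try each way of splitting the stops between the two vehicles (each non-empty) and, for each split, find the best tour for each vehicle:
  {Spruce} + {Hollow, Alder, Fern, Elm}: 12 + 76 = 88
  {Hollow} + {Spruce, Alder, Fern, Elm}: 28 + 84 = 112
  {Spruce, Hollow} + {Alder, Fern, Elm}: 40 + 76 = 116
  {Alder} + {Spruce, Hollow, Fern, Elm}: 10 + 84 = 94
  {Spruce, Alder} + {Hollow, Fern, Elm}: 22 + 76 = 98
  {Hollow, Alder} + {Spruce, Fern, Elm}: 28 + 84 = 112
  … (15 splits in total)
Best: vehicle 1 Hadley → Spruce → Hadley = 12; vehicle 2 Hadley → Alder → Hollow → Fern → Elm → Hadley = 76; combined 88.

Minimum combined distance: 88 km.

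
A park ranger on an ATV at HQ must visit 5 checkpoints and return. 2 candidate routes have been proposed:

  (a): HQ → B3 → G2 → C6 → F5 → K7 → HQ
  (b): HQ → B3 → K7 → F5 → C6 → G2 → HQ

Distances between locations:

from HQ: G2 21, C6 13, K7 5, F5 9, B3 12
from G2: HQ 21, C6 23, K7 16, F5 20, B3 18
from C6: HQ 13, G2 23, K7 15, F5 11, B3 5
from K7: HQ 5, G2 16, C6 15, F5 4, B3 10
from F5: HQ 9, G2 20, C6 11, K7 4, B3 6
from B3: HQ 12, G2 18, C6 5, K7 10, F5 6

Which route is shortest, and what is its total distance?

73 — (a) is the shortest.

(a): 12 + 18 + 23 + 11 + 4 + 5 = 73
(b): 12 + 10 + 4 + 11 + 23 + 21 = 81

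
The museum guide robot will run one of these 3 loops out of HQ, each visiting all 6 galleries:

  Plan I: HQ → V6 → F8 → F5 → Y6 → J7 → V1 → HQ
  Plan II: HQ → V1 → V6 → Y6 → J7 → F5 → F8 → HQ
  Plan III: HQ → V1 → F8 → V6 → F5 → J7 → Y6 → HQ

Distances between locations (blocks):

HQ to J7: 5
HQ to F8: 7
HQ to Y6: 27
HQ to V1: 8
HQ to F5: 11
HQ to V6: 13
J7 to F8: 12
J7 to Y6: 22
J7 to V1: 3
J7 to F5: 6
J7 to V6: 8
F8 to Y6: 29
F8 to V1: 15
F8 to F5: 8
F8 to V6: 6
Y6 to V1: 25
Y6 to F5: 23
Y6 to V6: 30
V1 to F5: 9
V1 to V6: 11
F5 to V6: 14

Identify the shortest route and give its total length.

83 blocks — Plan I is the shortest.

Plan I: 13 + 6 + 8 + 23 + 22 + 3 + 8 = 83
Plan II: 8 + 11 + 30 + 22 + 6 + 8 + 7 = 92
Plan III: 8 + 15 + 6 + 14 + 6 + 22 + 27 = 98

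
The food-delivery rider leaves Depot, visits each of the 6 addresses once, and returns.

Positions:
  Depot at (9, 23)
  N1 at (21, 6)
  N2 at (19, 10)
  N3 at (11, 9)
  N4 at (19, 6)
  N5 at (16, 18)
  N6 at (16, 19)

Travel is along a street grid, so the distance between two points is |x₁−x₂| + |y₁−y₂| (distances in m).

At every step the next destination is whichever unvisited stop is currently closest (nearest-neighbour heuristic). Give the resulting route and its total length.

Nearest-neighbour total = 58 m; route Depot → N6 → N5 → N2 → N4 → N1 → N3 → Depot.

At Depot the remaining stops are N6 11, N5 12, N3 16, N2 23, N4 27, N1 29; go to N6.
At N6 the remaining stops are N5 1, N2 12, N3 15, N4 16, N1 18; go to N5.
At N5 the remaining stops are N2 11, N3 14, N4 15, N1 17; go to N2.
At N2 the remaining stops are N4 4, N1 6, N3 9; go to N4.
At N4 the remaining stops are N1 2, N3 11; go to N1.
At N1 the remaining stops are N3 13; go to N3.
Return N3→Depot: 16.
Total = 11 + 1 + 11 + 4 + 2 + 13 + 16 = 58.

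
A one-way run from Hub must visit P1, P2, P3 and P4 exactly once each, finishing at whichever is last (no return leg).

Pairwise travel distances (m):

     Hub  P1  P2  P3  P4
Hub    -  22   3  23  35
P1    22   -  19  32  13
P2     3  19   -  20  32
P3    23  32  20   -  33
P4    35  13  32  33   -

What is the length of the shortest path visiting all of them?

There are 4! = 24 possible orderings.
Hub → P1 → P2 → P3 → P4: 22+19+20+33 = 94
Hub → P1 → P2 → P4 → P3: 22+19+32+33 = 106
Hub → P1 → P3 → P2 → P4: 22+32+20+32 = 106
Hub → P1 → P3 → P4 → P2: 22+32+33+32 = 119
Hub → P1 → P4 → P2 → P3: 22+13+32+20 = 87
Hub → P1 → P4 → P3 → P2: 22+13+33+20 = 88
Hub → P2 → P1 → P3 → P4: 3+19+32+33 = 87
Hub → P2 → P1 → P4 → P3: 3+19+13+33 = 68
Hub → P2 → P3 → P1 → P4: 3+20+32+13 = 68
Hub → P2 → P3 → P4 → P1: 3+20+33+13 = 69
Hub → P2 → P4 → P1 → P3: 3+32+13+32 = 80
Hub → P2 → P4 → P3 → P1: 3+32+33+32 = 100
Hub → P3 → P1 → P2 → P4: 23+32+19+32 = 106
Hub → P3 → P1 → P4 → P2: 23+32+13+32 = 100
… (10 more)
The minimum is 68.
One shortest path: Hub → P2 → P1 → P4 → P3.

68 m — the minimum one-way total.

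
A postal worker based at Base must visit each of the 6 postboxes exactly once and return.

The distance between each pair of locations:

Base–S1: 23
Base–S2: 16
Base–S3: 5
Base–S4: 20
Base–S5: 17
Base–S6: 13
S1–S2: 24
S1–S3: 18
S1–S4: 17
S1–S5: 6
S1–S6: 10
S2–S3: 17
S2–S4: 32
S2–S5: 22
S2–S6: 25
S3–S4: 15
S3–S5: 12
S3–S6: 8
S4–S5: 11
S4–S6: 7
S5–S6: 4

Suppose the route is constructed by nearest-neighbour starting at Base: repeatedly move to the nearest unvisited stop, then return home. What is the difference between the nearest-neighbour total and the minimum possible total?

Base: S3=5, S6=13, S2=16, S5=17, S4=20, S1=23 ⇒ S3
S3: S6=8, S5=12, S4=15, S2=17, S1=18 ⇒ S6
S6: S5=4, S4=7, S1=10, S2=25 ⇒ S5
S5: S1=6, S4=11, S2=22 ⇒ S1
S1: S4=17, S2=24 ⇒ S4
S4: S2=32 ⇒ S2
NN route Base → S3 → S6 → S5 → S1 → S4 → S2 → Base costs 88.
Optimal: Base → S2 → S1 → S5 → S4 → S6 → S3 → Base costs 77 (by enumerating all 360 distinct tours).
Excess = 88 − 77 = 11.

11 longer than the optimal tour.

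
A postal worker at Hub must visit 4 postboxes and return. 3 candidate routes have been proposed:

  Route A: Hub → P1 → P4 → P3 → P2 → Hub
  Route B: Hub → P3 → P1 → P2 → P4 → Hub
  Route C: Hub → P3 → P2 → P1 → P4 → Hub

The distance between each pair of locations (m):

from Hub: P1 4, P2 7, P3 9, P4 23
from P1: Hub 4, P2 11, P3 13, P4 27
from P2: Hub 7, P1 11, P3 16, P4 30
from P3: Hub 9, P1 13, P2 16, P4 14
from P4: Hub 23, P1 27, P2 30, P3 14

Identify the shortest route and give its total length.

Route A: 4 + 27 + 14 + 16 + 7 = 68
Route B: 9 + 13 + 11 + 30 + 23 = 86
Route C: 9 + 16 + 11 + 27 + 23 = 86

68 m — Route A is the shortest.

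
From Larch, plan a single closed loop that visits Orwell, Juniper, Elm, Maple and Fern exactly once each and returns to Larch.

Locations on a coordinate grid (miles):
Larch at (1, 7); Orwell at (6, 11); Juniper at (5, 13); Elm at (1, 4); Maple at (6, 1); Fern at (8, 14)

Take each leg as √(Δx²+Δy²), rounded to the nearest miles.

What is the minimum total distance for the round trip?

Larch → Orwell → Juniper → Elm → Maple → Fern → Larch: 6+2+10+6+13+10 = 47
Larch → Orwell → Juniper → Elm → Fern → Maple → Larch: 6+2+10+12+13+8 = 51
Larch → Orwell → Juniper → Maple → Elm → Fern → Larch: 6+2+12+6+12+10 = 48
Larch → Orwell → Juniper → Maple → Fern → Elm → Larch: 6+2+12+13+12+3 = 48
Larch → Orwell → Juniper → Fern → Elm → Maple → Larch: 6+2+3+12+6+8 = 37
Larch → Orwell → Juniper → Fern → Maple → Elm → Larch: 6+2+3+13+6+3 = 33
Larch → Orwell → Elm → Juniper → Maple → Fern → Larch: 6+9+10+12+13+10 = 60
Larch → Orwell → Elm → Juniper → Fern → Maple → Larch: 6+9+10+3+13+8 = 49
Larch → Orwell → Elm → Maple → Juniper → Fern → Larch: 6+9+6+12+3+10 = 46
Larch → Orwell → Elm → Maple → Fern → Juniper → Larch: 6+9+6+13+3+7 = 44
Larch → Orwell → Elm → Fern → Juniper → Maple → Larch: 6+9+12+3+12+8 = 50
Larch → Orwell → Elm → Fern → Maple → Juniper → Larch: 6+9+12+13+12+7 = 59
Larch → Orwell → Maple → Juniper → Elm → Fern → Larch: 6+10+12+10+12+10 = 60
Larch → Orwell → Maple → Juniper → Fern → Elm → Larch: 6+10+12+3+12+3 = 46
… (46 more)
The minimum is 33.
One optimal route: Larch → Orwell → Juniper → Fern → Maple → Elm → Larch (or its reverse).

Shortest round trip = 33 miles.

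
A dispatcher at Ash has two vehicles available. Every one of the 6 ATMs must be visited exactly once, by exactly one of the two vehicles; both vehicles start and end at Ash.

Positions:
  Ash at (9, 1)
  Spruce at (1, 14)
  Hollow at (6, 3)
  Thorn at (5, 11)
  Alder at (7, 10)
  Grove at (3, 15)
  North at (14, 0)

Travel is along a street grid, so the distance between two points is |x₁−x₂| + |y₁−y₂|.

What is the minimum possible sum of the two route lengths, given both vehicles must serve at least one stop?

Minimum combined distance: 56.

Check every non-empty split of the stops between the two vehicles; for each half take its own optimal tour:
  {Spruce} + {Hollow, Thorn, Alder, Grove, North}: 42 + 52 = 94
  {Hollow} + {Spruce, Thorn, Alder, Grove, North}: 10 + 56 = 66
  {Spruce, Hollow} + {Thorn, Alder, Grove, North}: 42 + 52 = 94
  {Thorn} + {Spruce, Hollow, Alder, Grove, North}: 28 + 56 = 84
  {Spruce, Thorn} + {Hollow, Alder, Grove, North}: 42 + 52 = 94
  {Hollow, Thorn} + {Spruce, Alder, Grove, North}: 28 + 56 = 84
  … (31 splits in total)
  {Spruce, Hollow, Thorn, Alder, Grove} + {North}: 44 + 12 = 56  ← best
Best: vehicle 1 Ash → Hollow → Spruce → Grove → Thorn → Alder → Ash = 44; vehicle 2 Ash → North → Ash = 12; combined 56.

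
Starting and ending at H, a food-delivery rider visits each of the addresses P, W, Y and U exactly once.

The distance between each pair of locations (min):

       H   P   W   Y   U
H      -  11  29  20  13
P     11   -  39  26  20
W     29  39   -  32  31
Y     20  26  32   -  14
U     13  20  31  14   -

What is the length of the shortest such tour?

Minimum total distance: 106 min.

H - P - W - Y - U - H: 11+39+32+14+13 = 109
H - P - W - U - Y - H: 11+39+31+14+20 = 115
H - P - Y - W - U - H: 11+26+32+31+13 = 113
H - P - Y - U - W - H: 11+26+14+31+29 = 111
H - P - U - W - Y - H: 11+20+31+32+20 = 114
H - P - U - Y - W - H: 11+20+14+32+29 = 106
H - W - P - Y - U - H: 29+39+26+14+13 = 121
H - W - P - U - Y - H: 29+39+20+14+20 = 122
H - W - Y - P - U - H: 29+32+26+20+13 = 120
H - W - U - P - Y - H: 29+31+20+26+20 = 126
H - Y - P - W - U - H: 20+26+39+31+13 = 129
H - Y - W - P - U - H: 20+32+39+20+13 = 124
The minimum is 106.
One optimal route: H → P → U → Y → W → H (or its reverse).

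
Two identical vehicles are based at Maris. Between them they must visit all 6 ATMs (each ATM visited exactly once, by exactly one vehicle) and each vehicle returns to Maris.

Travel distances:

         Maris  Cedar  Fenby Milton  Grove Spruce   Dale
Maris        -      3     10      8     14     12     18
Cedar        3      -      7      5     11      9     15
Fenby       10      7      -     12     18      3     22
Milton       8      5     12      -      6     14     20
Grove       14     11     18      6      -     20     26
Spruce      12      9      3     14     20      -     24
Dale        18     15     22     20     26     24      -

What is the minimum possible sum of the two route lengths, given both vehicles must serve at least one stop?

Try each way of splitting the stops between the two vehicles (each non-empty) and, for each split, find the best tour for each vehicle:
  {Cedar} + {Fenby, Milton, Grove, Spruce, Dale}: 6 + 77 = 83
  {Fenby} + {Cedar, Milton, Grove, Spruce, Dale}: 20 + 76 = 96
  {Cedar, Fenby} + {Milton, Grove, Spruce, Dale}: 20 + 76 = 96
  {Milton} + {Cedar, Fenby, Grove, Spruce, Dale}: 16 + 77 = 93
  {Cedar, Milton} + {Fenby, Grove, Spruce, Dale}: 16 + 77 = 93
  {Fenby, Milton} + {Cedar, Grove, Spruce, Dale}: 30 + 76 = 106
  … (31 splits in total)
Best: vehicle 1 Maris → Cedar → Maris = 6; vehicle 2 Maris → Fenby → Spruce → Milton → Grove → Dale → Maris = 77; combined 83.

83 — the smallest possible combined total.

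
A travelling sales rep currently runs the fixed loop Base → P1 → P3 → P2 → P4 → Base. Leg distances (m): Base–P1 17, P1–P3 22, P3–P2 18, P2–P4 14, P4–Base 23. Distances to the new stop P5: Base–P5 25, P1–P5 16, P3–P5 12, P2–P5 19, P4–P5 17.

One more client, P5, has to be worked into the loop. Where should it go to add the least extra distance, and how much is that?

+6 m — insert P5 between P1 and P3.

Insertion cost between consecutive stops i–j is d(i,P5) + d(P5,j) − d(i,j):
  between Base and P1: 25 + 16 − 17 = 24
  between P1 and P3: 16 + 12 − 22 = 6
  between P3 and P2: 12 + 19 − 18 = 13
  between P2 and P4: 19 + 17 − 14 = 22
  between P4 and Base: 17 + 25 − 23 = 19
Cheapest insertion is between P1 and P3, adding 6.
New total = 94 + 6 = 100.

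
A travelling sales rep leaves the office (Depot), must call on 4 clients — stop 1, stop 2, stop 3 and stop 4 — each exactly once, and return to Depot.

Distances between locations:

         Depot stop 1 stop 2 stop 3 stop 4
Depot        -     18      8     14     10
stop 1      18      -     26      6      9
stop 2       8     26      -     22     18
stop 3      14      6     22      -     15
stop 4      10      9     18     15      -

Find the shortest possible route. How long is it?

Minimum total distance: 55.

Depot→stop 1→stop 2→stop 3→stop 4→Depot: 18+26+22+15+10 = 91
Depot→stop 1→stop 2→stop 4→stop 3→Depot: 18+26+18+15+14 = 91
Depot→stop 1→stop 3→stop 2→stop 4→Depot: 18+6+22+18+10 = 74
Depot→stop 1→stop 3→stop 4→stop 2→Depot: 18+6+15+18+8 = 65
Depot→stop 1→stop 4→stop 2→stop 3→Depot: 18+9+18+22+14 = 81
Depot→stop 1→stop 4→stop 3→stop 2→Depot: 18+9+15+22+8 = 72
Depot→stop 2→stop 1→stop 3→stop 4→Depot: 8+26+6+15+10 = 65
Depot→stop 2→stop 1→stop 4→stop 3→Depot: 8+26+9+15+14 = 72
Depot→stop 2→stop 3→stop 1→stop 4→Depot: 8+22+6+9+10 = 55
Depot→stop 2→stop 4→stop 1→stop 3→Depot: 8+18+9+6+14 = 55
Depot→stop 3→stop 1→stop 2→stop 4→Depot: 14+6+26+18+10 = 74
Depot→stop 3→stop 2→stop 1→stop 4→Depot: 14+22+26+9+10 = 81
The minimum is 55.
One optimal route: Depot → stop 2 → stop 3 → stop 1 → stop 4 → Depot (or its reverse).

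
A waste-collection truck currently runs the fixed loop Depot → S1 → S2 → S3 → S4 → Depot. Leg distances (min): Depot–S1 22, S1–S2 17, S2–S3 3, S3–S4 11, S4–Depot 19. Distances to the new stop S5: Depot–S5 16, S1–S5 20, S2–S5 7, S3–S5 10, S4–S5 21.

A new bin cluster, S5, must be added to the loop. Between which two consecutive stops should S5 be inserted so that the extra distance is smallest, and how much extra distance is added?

Insertion cost between consecutive stops i–j is d(i,S5) + d(S5,j) − d(i,j):
  between Depot and S1: 16 + 20 − 22 = 14
  between S1 and S2: 20 + 7 − 17 = 10
  between S2 and S3: 7 + 10 − 3 = 14
  between S3 and S4: 10 + 21 − 11 = 20
  between S4 and Depot: 21 + 16 − 19 = 18
Cheapest insertion is between S1 and S2, adding 10.
New total = 72 + 10 = 82.

Minimum extra distance: 10 min, inserting S5 between S1 and S2.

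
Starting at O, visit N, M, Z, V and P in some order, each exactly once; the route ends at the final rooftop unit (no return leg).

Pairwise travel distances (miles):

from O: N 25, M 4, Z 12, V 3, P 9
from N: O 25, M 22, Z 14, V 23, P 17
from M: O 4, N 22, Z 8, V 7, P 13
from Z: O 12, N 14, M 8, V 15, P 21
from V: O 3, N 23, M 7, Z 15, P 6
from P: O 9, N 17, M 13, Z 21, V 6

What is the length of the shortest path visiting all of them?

There are 5! = 120 possible orderings.
O → N → M → Z → V → P: 25+22+8+15+6 = 76
O → N → M → Z → P → V: 25+22+8+21+6 = 82
O → N → M → V → Z → P: 25+22+7+15+21 = 90
O → N → M → V → P → Z: 25+22+7+6+21 = 81
O → N → M → P → Z → V: 25+22+13+21+15 = 96
O → N → M → P → V → Z: 25+22+13+6+15 = 81
O → N → Z → M → V → P: 25+14+8+7+6 = 60
O → N → Z → M → P → V: 25+14+8+13+6 = 66
O → N → Z → V → M → P: 25+14+15+7+13 = 74
O → N → Z → V → P → M: 25+14+15+6+13 = 73
O → N → Z → P → M → V: 25+14+21+13+7 = 80
O → N → Z → P → V → M: 25+14+21+6+7 = 73
O → N → V → M → Z → P: 25+23+7+8+21 = 84
O → N → V → M → P → Z: 25+23+7+13+21 = 89
… (106 more)
O → V → P → M → Z → N: 3+6+13+8+14 = 44  ← best
The minimum is 44.
One shortest path: O → V → P → M → Z → N.

Minimum one-way distance = 44 miles.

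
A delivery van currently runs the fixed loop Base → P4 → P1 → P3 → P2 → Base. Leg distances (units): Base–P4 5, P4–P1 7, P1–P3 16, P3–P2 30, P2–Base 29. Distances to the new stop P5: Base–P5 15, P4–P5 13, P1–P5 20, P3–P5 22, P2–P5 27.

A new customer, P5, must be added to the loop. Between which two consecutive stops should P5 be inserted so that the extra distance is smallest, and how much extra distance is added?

Insertion cost between consecutive stops i–j is d(i,P5) + d(P5,j) − d(i,j):
  between Base and P4: 15 + 13 − 5 = 23
  between P4 and P1: 13 + 20 − 7 = 26
  between P1 and P3: 20 + 22 − 16 = 26
  between P3 and P2: 22 + 27 − 30 = 19
  between P2 and Base: 27 + 15 − 29 = 13
Cheapest insertion is between P2 and Base, adding 13.
New total = 87 + 13 = 100.

Minimum extra distance: 13, inserting P5 between P2 and Base.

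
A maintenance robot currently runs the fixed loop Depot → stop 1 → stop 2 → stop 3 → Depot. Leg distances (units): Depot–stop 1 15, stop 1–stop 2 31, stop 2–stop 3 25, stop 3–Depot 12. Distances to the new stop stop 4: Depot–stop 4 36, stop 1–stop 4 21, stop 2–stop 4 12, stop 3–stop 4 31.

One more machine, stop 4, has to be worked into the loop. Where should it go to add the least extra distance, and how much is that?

Insertion cost between consecutive stops i–j is d(i,stop 4) + d(stop 4,j) − d(i,j):
  between Depot and stop 1: 36 + 21 − 15 = 42
  between stop 1 and stop 2: 21 + 12 − 31 = 2
  between stop 2 and stop 3: 12 + 31 − 25 = 18
  between stop 3 and Depot: 31 + 36 − 12 = 55
Cheapest insertion is between stop 1 and stop 2, adding 2.
New total = 83 + 2 = 85.

Minimum extra distance: 2, inserting stop 4 between stop 1 and stop 2.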